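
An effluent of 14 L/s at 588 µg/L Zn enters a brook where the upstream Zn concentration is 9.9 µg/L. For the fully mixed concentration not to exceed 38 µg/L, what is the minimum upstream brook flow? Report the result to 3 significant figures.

Set C_mix = 38: (Q·9.900 + 14.00·588.0) / (Q + 14.00) = 38
→ Q = 14.00·(588.0 − 38)/(38 − 9.900) = 274.0 L/s.

274 L/s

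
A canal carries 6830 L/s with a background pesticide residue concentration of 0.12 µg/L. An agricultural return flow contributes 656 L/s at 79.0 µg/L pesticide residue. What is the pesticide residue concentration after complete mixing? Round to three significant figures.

7.03 µg/L

Flow-weighted average: C = (6830·0.1200 + 656.0·79.00) / 7486 = 52640/7486 = 7.032 µg/L.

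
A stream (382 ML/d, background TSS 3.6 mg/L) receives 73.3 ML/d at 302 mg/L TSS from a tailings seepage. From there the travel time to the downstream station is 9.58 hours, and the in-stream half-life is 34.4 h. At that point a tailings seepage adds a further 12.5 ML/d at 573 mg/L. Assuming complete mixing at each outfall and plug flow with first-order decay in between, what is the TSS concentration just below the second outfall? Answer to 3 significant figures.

Flow-weighted average: C = (382.0·3.600 + 73.30·302.0) / 455.3 = 23510/455.3 = 51.64 mg/L; combined flow 455.3 ML/d.
Half-life 34.4 h → k = ln 2 / 34.4 = 0.02015 h⁻¹ = 0.4836 d⁻¹.
Decay over the reach: 51.64·exp(−kt) = 51.64·0.8245 = 42.58 mg/L.
Second outfall: C = (455.3·42.58 + 12.50·573.0)/467.8 = 56.75 mg/L.

56.7 mg/L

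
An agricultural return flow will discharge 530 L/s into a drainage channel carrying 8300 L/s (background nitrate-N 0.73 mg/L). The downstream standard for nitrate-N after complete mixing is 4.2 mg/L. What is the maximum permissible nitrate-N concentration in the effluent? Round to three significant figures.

58.5 mg/L

At the limit, (Qr·Cr + Qe·Cₑ)/(Qr + Qe) = 4.2:
Cₑ = (8830·4.2 − 8300·0.7300) / 530.0 = 58.54 mg/L.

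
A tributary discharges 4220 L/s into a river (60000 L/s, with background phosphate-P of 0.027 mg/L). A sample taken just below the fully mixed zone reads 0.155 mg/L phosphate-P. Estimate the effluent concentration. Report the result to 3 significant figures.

1.97 mg/L

Mass balance: 60000·0.02700 + 4220·Cₑ = 64220·0.1550
→ Cₑ = (64220·0.1550 − 60000·0.02700) / 4220 = 1.975 mg/L.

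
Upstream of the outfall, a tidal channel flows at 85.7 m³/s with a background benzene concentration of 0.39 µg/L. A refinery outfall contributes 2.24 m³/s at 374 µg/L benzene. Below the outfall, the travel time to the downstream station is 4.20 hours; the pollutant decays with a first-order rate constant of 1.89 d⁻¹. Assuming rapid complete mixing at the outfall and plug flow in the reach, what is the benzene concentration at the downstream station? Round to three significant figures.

Flow-weighted average: C = (85.70·0.3900 + 2.240·374.0) / 87.94 = 871.2/87.94 = 9.907 µg/L.
After decay, C = 9.907 × e^(−kt) = 9.907 × 0.7184 = 7.117 µg/L.

7.12 µg/L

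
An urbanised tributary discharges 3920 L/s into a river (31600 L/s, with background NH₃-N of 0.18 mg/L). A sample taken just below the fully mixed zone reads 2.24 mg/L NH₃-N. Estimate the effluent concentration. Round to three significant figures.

18.8 mg/L

Mass balance: 31600·0.1800 + 3920·Cₑ = 35520·2.240
→ Cₑ = (35520·2.240 − 31600·0.1800) / 3920 = 18.85 mg/L.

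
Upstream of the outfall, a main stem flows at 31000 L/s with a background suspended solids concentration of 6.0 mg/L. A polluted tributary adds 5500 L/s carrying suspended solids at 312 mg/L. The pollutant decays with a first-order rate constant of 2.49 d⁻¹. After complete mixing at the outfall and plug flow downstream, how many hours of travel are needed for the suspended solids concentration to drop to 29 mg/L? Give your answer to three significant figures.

Mixed concentration C = ΣQC/ΣQ = (31000·6.000 + 5500·312.0) / 36500 = 1902000/36500 = 52.11 mg/L.
52.11·exp(−k·t) = 29 → t = ln(52.11/29)/k = 20340 s = 5.649 h.

5.65 h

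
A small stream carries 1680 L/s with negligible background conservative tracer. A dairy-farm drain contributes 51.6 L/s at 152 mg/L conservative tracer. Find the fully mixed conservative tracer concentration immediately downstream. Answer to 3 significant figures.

Flow-weighted average: C = (1680·0 + 51.60·152.0) / 1732 = 7843/1732 = 4.529 mg/L.

4.53 mg/L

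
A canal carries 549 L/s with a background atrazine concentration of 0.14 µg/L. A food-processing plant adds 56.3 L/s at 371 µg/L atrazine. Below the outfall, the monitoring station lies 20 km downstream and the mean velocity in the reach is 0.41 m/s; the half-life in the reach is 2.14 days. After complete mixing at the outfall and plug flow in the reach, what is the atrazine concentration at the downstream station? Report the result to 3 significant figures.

28.8 µg/L

Flow-weighted average: C = (549.0·0.1400 + 56.30·371.0) / 605.3 = 20960/605.3 = 34.63 µg/L.
Travel time t = 20·1000 / 0.41 = 48780 s = 13.55 h.
Half-life 2.14 d → k = ln 2 / 2.14 = 0.3239 d⁻¹.
Decay over the reach: 34.63·exp(−kt) = 34.63·0.8329 = 28.85 µg/L.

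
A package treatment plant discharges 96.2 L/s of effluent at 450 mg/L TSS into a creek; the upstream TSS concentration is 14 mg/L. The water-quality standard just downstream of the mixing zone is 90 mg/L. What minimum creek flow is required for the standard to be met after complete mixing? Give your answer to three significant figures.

456 L/s

Set C_mix = 90: (Q·14.00 + 96.20·450.0) / (Q + 96.20) = 90
→ Q = 96.20·(450.0 − 90)/(90 − 14.00) = 455.7 L/s.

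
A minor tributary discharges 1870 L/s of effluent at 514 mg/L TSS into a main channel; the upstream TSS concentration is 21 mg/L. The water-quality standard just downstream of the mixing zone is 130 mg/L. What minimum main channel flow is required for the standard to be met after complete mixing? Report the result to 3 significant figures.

Set C_mix = 130: (Q·21.00 + 1870·514.0) / (Q + 1870) = 130
→ Q = 1870·(514.0 − 130)/(130 − 21.00) = 6588 L/s.

6590 L/s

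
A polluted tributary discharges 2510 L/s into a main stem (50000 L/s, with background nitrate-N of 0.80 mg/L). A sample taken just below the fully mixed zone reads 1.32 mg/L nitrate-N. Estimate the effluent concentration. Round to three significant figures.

11.7 mg/L

Mass balance: 50000·0.8000 + 2510·Cₑ = 52510·1.320
→ Cₑ = (52510·1.320 − 50000·0.8000) / 2510 = 11.68 mg/L.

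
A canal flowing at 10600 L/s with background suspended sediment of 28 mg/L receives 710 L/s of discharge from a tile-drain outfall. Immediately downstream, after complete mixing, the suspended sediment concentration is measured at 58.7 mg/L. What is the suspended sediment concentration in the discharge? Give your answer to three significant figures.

517 mg/L

Mass balance: 10600·28.00 + 710.0·Cₑ = 11310·58.70
→ Cₑ = (11310·58.70 − 10600·28.00) / 710.0 = 517.0 mg/L.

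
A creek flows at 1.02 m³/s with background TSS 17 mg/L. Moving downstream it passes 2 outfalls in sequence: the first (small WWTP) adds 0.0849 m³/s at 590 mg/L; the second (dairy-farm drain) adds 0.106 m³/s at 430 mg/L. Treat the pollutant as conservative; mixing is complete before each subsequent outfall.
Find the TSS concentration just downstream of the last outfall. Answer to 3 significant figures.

93.3 mg/L

Outfall 1: combined Q = 1.105 m³/s; C = (1.020·17.00 + 0.08490·590.0)/1.105 = 61.03 mg/L.
Outfall 2: combined Q = 1.211 m³/s; C = (1.105·61.03 + 0.1060·430.0)/1.211 = 93.33 mg/L.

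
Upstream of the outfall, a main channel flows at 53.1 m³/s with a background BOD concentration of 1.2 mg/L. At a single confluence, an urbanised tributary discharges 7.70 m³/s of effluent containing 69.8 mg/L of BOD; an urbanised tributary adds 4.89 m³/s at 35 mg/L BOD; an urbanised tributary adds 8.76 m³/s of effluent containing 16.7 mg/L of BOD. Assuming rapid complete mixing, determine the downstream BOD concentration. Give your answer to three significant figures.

12.3 mg/L

Flow-weighted average: C = (53.10·1.200 + 7.700·69.80 + 4.890·35.00 + 8.760·16.70) / 74.45 = 918.6/74.45 = 12.34 mg/L.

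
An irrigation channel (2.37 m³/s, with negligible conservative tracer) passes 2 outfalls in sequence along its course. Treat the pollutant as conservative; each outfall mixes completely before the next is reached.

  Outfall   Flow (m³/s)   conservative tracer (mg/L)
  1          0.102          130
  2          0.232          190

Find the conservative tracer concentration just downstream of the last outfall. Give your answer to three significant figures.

Outfall 1: combined Q = 2.472 m³/s; C = (2.370·0 + 0.1020·130.0)/2.472 = 5.364 mg/L.
Outfall 2: combined Q = 2.704 m³/s; C = (2.472·5.364 + 0.2320·190.0)/2.704 = 21.21 mg/L.

21.2 mg/L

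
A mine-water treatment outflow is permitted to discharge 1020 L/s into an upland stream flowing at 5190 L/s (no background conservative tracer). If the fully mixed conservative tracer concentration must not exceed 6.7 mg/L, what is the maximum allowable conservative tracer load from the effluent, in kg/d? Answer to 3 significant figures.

Mass balance at the limit: 5190·0 + 1020·Cₑ = 6210·6.7 → Cₑ = 40.79 mg/L.
1020 L/s = 1.020 m³/s. Load = 1.020 m³/s × 40.79 g/m³ × 86 400 s/d = 3595 kg/d.

3590 kg/d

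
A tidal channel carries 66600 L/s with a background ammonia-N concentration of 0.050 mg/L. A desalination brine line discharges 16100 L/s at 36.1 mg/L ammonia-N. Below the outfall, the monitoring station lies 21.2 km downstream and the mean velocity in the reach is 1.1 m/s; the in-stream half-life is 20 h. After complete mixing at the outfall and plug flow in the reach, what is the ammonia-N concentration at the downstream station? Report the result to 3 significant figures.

Mass balance: C = (66600·0.05000 + 16100·36.10) / 82700 = 584500/82700 = 7.068 mg/L.
Travel time t = 21.2·1000 / 1.1 = 19270 s = 5.354 h.
Half-life 20 h → k = ln 2 / 20 = 0.03466 h⁻¹ = 0.8318 d⁻¹.
Decay over the reach: 7.068·exp(−kt) = 7.068·0.8307 = 5.871 mg/L.

5.87 mg/L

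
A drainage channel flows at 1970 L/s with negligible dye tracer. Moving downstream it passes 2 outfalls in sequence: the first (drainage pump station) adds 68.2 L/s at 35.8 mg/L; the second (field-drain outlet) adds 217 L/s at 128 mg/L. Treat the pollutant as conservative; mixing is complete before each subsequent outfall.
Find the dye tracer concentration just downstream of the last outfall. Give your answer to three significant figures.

After outfall 1: Q = 1970 + 68.20 = 2038 L/s; C = (1970·0 + 68.20·35.80)/2038 = 1.198 mg/L.
After outfall 2: Q = 2038 + 217.0 = 2255 L/s; C = (2038·1.198 + 217.0·128.0)/2255 = 13.40 mg/L.

13.4 mg/L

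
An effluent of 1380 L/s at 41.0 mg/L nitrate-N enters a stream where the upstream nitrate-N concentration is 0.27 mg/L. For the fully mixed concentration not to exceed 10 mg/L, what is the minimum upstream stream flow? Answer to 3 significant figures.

4400 L/s

Set C_mix = 10: (Q·0.2700 + 1380·41.00) / (Q + 1380) = 10
→ Q = 1380·(41.00 − 10)/(10 − 0.2700) = 4397 L/s.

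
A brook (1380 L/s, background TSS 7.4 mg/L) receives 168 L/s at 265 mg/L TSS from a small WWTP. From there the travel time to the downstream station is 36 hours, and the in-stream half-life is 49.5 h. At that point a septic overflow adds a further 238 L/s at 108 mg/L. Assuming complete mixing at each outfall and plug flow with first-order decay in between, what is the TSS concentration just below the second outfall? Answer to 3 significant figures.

32.9 mg/L

Mass balance: C = (1380·7.400 + 168.0·265.0) / 1548 = 54730/1548 = 35.36 mg/L; combined flow 1548 L/s.
Half-life 49.5 h → k = ln 2 / 49.5 = 0.01400 h⁻¹ = 0.3361 d⁻¹.
Decay over the reach: 35.36·exp(−kt) = 35.36·0.6040 = 21.36 mg/L.
Second outfall: C = (1548·21.36 + 238.0·108.0)/1786 = 32.90 mg/L.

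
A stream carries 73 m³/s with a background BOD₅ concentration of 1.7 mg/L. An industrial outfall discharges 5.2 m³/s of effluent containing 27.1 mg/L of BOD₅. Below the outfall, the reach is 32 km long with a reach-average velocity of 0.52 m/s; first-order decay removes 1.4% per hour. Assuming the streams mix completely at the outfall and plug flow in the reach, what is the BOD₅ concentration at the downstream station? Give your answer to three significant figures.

2.66 mg/L

Flow-weighted average: C = (73.00·1.700 + 5.200·27.10) / 78.20 = 265.0/78.20 = 3.389 mg/L.
Travel time t = 32·1000 / 0.52 = 61540 s = 17.09 h.
1.4%/h lost → k = −ln(1 − 0.014) = 0.01410 h⁻¹.
Applying C = C₀e^(−kt): 3.389 × 0.7858 = 2.663 mg/L.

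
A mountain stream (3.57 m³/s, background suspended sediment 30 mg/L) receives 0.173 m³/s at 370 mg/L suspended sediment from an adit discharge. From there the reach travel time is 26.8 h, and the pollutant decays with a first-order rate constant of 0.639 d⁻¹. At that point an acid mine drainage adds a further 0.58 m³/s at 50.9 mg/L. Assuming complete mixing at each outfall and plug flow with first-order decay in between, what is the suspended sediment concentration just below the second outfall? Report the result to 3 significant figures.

26.2 mg/L

Conservation of mass: C = (3.570·30.00 + 0.1730·370.0) / 3.743 = 171.1/3.743 = 45.71 mg/L; combined flow 3.743 m³/s.
Decay over the reach: 45.71·exp(−kt) = 45.71·0.4899 = 22.40 mg/L.
At the second outfall, C = (3.743·22.40 + 0.5800·50.90) / (3.743 + 0.5800) = 26.22 mg/L.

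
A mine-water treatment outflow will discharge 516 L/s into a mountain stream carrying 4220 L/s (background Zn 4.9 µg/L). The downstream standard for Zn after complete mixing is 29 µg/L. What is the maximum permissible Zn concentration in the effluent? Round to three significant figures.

At the limit, (Qr·Cr + Qe·Cₑ)/(Qr + Qe) = 29:
Cₑ = (4736·29 − 4220·4.900) / 516.0 = 226.1 µg/L.

226 µg/L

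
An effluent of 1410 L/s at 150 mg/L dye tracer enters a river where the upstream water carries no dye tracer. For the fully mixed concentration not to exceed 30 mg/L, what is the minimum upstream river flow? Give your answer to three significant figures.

5640 L/s

Set C_mix = 30: (Q·0 + 1410·150.0) / (Q + 1410) = 30
→ Q = 1410·(150.0 − 30)/(30 − 0) = 5640 L/s.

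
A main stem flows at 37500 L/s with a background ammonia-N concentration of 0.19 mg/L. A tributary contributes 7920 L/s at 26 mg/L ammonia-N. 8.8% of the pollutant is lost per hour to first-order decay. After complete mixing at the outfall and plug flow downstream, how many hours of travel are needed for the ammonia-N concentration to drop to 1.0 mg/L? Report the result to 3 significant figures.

After mixing, C = (37500·0.1900 + 7920·26.00) / 45420 = 213000/45420 = 4.691 mg/L.
8.8%/h lost → k = −ln(1 − 0.088) = 0.09212 h⁻¹.
4.691·exp(−k·t) = 1.0 → t = ln(4.691/1.0)/k = 60400 s = 16.78 h.

16.8 h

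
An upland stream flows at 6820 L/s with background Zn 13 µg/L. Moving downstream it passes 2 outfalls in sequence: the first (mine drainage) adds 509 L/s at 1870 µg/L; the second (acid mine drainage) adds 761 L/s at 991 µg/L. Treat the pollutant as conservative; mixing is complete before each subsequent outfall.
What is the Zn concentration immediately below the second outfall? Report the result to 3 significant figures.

Outfall 1: combined Q = 7329 L/s; C = (6820·13.00 + 509.0·1870)/7329 = 142.0 µg/L.
Outfall 2: combined Q = 8090 L/s; C = (7329·142.0 + 761.0·991.0)/8090 = 221.8 µg/L.

222 µg/L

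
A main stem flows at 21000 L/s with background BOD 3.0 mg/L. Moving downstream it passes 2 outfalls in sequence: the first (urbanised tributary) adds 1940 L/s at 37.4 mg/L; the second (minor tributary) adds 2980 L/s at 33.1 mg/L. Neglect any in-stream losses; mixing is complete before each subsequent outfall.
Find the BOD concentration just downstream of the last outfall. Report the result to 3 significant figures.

9.04 mg/L

Outfall 1: combined Q = 22940 L/s; C = (21000·3.000 + 1940·37.40)/22940 = 5.909 mg/L.
Outfall 2: combined Q = 25920 L/s; C = (22940·5.909 + 2980·33.10)/25920 = 9.035 mg/L.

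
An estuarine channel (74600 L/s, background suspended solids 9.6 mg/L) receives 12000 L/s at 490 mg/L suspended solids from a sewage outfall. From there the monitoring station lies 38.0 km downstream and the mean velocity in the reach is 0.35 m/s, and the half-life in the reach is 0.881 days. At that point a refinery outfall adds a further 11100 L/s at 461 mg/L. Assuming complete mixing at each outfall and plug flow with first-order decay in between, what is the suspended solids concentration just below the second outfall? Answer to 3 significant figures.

77.5 mg/L

Mass balance: C = (74600·9.600 + 12000·490.0) / 86600 = 6596000/86600 = 76.17 mg/L; combined flow 86600 L/s.
Travel time t = 38.0·1000 / 0.35 = 108600 s = 30.16 h.
Half-life 0.881 d → k = ln 2 / 0.881 = 0.7868 d⁻¹.
Decay over the reach: 76.17·exp(−kt) = 76.17·0.3721 = 28.34 mg/L.
At the second outfall, C = (86600·28.34 + 11100·461.0) / (86600 + 11100) = 77.50 mg/L.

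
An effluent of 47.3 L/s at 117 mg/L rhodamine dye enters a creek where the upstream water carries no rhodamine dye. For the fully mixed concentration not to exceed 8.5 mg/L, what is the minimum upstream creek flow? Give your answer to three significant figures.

604 L/s

Set C_mix = 8.5: (Q·0 + 47.30·117.0) / (Q + 47.30) = 8.5
→ Q = 47.30·(117.0 − 8.5)/(8.5 − 0) = 603.8 L/s.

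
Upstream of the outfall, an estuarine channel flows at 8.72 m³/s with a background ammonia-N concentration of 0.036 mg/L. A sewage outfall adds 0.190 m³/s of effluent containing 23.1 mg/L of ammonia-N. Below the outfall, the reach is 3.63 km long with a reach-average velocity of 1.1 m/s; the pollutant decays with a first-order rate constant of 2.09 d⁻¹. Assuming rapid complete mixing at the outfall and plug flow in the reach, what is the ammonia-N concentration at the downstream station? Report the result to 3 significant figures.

0.487 mg/L

Conservation of mass: C = (8.720·0.03600 + 0.1900·23.10) / 8.910 = 4.703/8.910 = 0.5278 mg/L.
Travel time t = 3.63·1000 / 1.1 = 3300 s = 0.9167 h.
After decay, C = 0.5278 × e^(−kt) = 0.5278 × 0.9233 = 0.4873 mg/L.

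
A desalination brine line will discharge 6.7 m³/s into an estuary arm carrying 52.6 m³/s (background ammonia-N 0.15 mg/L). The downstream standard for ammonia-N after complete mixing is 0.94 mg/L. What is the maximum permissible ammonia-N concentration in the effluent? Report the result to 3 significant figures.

7.14 mg/L

At the limit, (Qr·Cr + Qe·Cₑ)/(Qr + Qe) = 0.94:
Cₑ = (59.30·0.94 − 52.60·0.1500) / 6.700 = 7.142 mg/L.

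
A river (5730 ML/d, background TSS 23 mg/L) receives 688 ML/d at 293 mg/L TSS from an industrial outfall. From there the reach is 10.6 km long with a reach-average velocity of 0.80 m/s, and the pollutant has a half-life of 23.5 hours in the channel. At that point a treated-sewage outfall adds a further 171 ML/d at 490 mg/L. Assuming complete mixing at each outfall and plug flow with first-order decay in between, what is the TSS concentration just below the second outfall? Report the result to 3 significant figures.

58.1 mg/L

Conservation of mass: C = (5730·23.00 + 688.0·293.0) / 6418 = 333400/6418 = 51.94 mg/L; combined flow 6418 ML/d.
Travel time t = 10.6·1000 / 0.80 = 13250 s = 3.681 h.
Half-life 23.5 h → k = ln 2 / 23.5 = 0.02950 h⁻¹ = 0.7079 d⁻¹.
After decay, C = 51.94 × e^(−kt) = 51.94 × 0.8971 = 46.60 mg/L.
At the second outfall, C = (6418·46.60 + 171.0·490.0) / (6418 + 171.0) = 58.11 mg/L.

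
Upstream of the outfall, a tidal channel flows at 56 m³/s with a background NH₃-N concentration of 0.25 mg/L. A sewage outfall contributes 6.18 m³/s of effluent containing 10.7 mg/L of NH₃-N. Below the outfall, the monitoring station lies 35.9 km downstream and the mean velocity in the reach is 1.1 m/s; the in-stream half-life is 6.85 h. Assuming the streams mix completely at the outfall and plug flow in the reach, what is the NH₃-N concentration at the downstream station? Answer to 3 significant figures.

Mass balance: C = (56.00·0.2500 + 6.180·10.70) / 62.18 = 80.13/62.18 = 1.289 mg/L.
Travel time t = 35.9·1000 / 1.1 = 32640 s = 9.066 h.
Half-life 6.85 h → k = ln 2 / 6.85 = 0.1012 h⁻¹ = 2.429 d⁻¹.
Applying C = C₀e^(−kt): 1.289 × 0.3996 = 0.5149 mg/L.

0.515 mg/L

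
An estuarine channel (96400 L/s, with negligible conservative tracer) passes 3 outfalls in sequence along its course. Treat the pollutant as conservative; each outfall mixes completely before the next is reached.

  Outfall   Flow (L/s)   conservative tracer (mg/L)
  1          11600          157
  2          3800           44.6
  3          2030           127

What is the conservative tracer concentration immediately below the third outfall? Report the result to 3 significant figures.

After outfall 1: Q = 96400 + 11600 = 108000 L/s; C = (96400·0 + 11600·157.0)/108000 = 16.86 mg/L.
After outfall 2: Q = 108000 + 3800 = 111800 L/s; C = (108000·16.86 + 3800·44.60)/111800 = 17.81 mg/L.
After outfall 3: Q = 111800 + 2030 = 113800 L/s; C = (111800·17.81 + 2030·127.0)/113800 = 19.75 mg/L.

19.8 mg/L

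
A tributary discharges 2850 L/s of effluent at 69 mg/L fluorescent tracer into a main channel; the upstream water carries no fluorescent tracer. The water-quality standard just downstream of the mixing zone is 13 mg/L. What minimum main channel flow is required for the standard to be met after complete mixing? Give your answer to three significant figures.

12300 L/s

Set C_mix = 13: (Q·0 + 2850·69.00) / (Q + 2850) = 13
→ Q = 2850·(69.00 − 13)/(13 − 0) = 12280 L/s.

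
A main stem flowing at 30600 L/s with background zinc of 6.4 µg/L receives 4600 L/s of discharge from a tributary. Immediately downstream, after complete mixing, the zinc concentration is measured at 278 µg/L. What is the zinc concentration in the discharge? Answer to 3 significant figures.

Mass balance: 30600·6.400 + 4600·Cₑ = 35200·278.0
→ Cₑ = (35200·278.0 − 30600·6.400) / 4600 = 2085 µg/L.

2080 µg/L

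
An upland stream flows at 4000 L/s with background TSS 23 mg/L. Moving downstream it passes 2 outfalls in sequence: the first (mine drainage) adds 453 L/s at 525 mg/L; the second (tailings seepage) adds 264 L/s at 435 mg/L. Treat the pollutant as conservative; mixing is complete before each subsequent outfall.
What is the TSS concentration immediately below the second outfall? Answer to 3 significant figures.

Outfall 1: combined Q = 4453 L/s; C = (4000·23.00 + 453.0·525.0)/4453 = 74.07 mg/L.
Outfall 2: combined Q = 4717 L/s; C = (4453·74.07 + 264.0·435.0)/4717 = 94.27 mg/L.

94.3 mg/L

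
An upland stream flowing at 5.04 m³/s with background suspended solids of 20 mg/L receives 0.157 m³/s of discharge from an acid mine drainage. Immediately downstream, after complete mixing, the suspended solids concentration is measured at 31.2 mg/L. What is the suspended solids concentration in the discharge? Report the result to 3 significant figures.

Mass balance: 5.040·20.00 + 0.1570·Cₑ = 5.197·31.20
→ Cₑ = (5.197·31.20 − 5.040·20.00) / 0.1570 = 390.7 mg/L.

391 mg/L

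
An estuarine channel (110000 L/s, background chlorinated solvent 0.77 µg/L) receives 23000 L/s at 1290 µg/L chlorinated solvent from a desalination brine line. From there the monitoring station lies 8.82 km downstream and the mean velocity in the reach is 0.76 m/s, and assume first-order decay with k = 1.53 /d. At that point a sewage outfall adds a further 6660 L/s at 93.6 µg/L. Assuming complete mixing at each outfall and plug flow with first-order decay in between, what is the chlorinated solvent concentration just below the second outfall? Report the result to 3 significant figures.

178 µg/L

Flow-weighted average: C = (110000·0.7700 + 23000·1290) / 133000 = 29750000/133000 = 223.7 µg/L; combined flow 133000 L/s.
Travel time t = 8.82·1000 / 0.76 = 11610 s = 3.224 h.
First-order decay: C = 223.7·exp(−k·t) = 223.7·0.8142 = 182.2 µg/L.
At the second outfall, C = (133000·182.2 + 6660·93.60) / (133000 + 6660) = 177.9 µg/L.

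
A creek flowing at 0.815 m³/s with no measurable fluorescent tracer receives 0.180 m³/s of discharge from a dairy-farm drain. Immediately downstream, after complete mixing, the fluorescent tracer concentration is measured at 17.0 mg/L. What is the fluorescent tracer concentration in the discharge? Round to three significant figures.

94.0 mg/L

Mass balance: 0.8150·0 + 0.1800·Cₑ = 0.9950·17.00
→ Cₑ = (0.9950·17.00 − 0.8150·0) / 0.1800 = 93.97 mg/L.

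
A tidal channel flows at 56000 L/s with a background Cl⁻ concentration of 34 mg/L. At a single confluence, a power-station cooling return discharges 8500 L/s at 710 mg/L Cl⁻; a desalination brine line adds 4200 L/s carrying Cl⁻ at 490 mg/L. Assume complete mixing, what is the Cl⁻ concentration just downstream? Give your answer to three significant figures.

Mixed concentration C = ΣQC/ΣQ = (56000·34.00 + 8500·710.0 + 4200·490.0) / 68700 = 9997000/68700 = 145.5 mg/L.

146 mg/L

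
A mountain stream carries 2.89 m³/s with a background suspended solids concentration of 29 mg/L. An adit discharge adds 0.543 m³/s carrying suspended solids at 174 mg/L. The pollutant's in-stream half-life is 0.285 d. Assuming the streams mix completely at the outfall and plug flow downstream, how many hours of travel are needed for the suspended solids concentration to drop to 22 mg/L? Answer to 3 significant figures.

8.48 h

Flow-weighted average: C = (2.890·29.00 + 0.5430·174.0) / 3.433 = 178.3/3.433 = 51.93 mg/L.
Half-life 0.285 d → k = ln 2 / 0.285 = 2.432 d⁻¹.
51.93·exp(−k·t) = 22 → t = ln(51.93/22)/k = 30510 s = 8.476 h.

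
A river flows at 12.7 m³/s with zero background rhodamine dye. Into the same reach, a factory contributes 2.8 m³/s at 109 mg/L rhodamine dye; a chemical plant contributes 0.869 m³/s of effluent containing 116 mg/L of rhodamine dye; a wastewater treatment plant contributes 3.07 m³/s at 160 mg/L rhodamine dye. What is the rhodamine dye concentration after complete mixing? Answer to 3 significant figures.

46.2 mg/L

Mixed concentration C = ΣQC/ΣQ = (12.70·0 + 2.800·109.0 + 0.8690·116.0 + 3.070·160.0) / 19.44 = 897.2/19.44 = 46.15 mg/L.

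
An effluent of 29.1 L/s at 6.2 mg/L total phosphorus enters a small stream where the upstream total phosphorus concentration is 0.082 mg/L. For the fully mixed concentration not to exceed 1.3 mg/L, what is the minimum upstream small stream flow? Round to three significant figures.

Set C_mix = 1.3: (Q·0.08200 + 29.10·6.200) / (Q + 29.10) = 1.3
→ Q = 29.10·(6.200 − 1.3)/(1.3 − 0.08200) = 117.1 L/s.

117 L/s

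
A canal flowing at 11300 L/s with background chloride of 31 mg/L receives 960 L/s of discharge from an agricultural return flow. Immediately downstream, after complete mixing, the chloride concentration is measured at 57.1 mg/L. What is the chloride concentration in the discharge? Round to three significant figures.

Mass balance: 11300·31.00 + 960.0·Cₑ = 12260·57.10
→ Cₑ = (12260·57.10 − 11300·31.00) / 960.0 = 364.3 mg/L.

364 mg/L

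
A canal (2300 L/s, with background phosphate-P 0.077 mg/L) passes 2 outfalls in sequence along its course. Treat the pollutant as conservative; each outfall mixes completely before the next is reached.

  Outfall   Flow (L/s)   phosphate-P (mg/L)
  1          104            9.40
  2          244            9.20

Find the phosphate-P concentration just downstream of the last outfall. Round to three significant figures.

1.28 mg/L

After outfall 1: Q = 2300 + 104.0 = 2404 L/s; C = (2300·0.07700 + 104.0·9.400)/2404 = 0.4803 mg/L.
After outfall 2: Q = 2404 + 244.0 = 2648 L/s; C = (2404·0.4803 + 244.0·9.200)/2648 = 1.284 mg/L.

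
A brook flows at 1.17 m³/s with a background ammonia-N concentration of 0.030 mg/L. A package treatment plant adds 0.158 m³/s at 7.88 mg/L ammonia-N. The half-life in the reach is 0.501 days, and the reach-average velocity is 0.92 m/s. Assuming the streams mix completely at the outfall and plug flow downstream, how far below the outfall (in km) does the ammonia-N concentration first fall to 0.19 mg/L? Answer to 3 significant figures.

93.3 km

After mixing, C = (1.170·0.03000 + 0.1580·7.880) / 1.328 = 1.280/1.328 = 0.9640 mg/L.
Half-life 0.501 d → k = ln 2 / 0.501 = 1.384 d⁻¹.
Set 0.9640·exp(−k·t) = 0.19 → t = ln(0.9640/0.19)/k = 101400 s = 28.17 h.
Distance = v·t = 0.92·101400 = 93310 m = 93.31 km.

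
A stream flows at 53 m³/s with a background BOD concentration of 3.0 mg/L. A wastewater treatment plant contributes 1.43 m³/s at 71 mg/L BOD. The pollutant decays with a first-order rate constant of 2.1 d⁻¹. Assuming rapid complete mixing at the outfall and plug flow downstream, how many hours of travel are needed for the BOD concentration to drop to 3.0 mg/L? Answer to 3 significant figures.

5.34 h

After mixing, C = (53.00·3.000 + 1.430·71.00) / 54.43 = 260.5/54.43 = 4.787 mg/L.
4.787·exp(−k·t) = 3.0 → t = ln(4.787/3.0)/k = 19220 s = 5.339 h.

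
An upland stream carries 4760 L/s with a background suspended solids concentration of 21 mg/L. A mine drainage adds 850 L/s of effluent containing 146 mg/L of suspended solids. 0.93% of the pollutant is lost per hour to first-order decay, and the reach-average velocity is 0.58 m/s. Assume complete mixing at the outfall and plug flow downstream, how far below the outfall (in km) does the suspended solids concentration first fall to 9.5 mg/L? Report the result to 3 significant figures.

Mixed concentration C = ΣQC/ΣQ = (4760·21.00 + 850.0·146.0) / 5610 = 224100/5610 = 39.94 mg/L.
0.93%/h lost → k = −ln(1 − 0.0093) = 0.009344 h⁻¹.
Set 39.94·exp(−k·t) = 9.5 → t = ln(39.94/9.5)/k = 553300 s = 153.7 h.
Distance = v·t = 0.58·553300 = 320900 m = 320.9 km.

321 km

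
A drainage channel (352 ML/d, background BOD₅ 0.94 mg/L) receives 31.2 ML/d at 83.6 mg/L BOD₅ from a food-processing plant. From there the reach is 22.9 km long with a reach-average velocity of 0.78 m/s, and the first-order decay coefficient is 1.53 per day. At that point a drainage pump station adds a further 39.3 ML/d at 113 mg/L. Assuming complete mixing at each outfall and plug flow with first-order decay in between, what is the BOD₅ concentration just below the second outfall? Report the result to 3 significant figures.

14.6 mg/L

Mass balance: C = (352.0·0.9400 + 31.20·83.60) / 383.2 = 2939/383.2 = 7.670 mg/L; combined flow 383.2 ML/d.
Travel time t = 22.9·1000 / 0.78 = 29360 s = 8.155 h.
First-order decay: C = 7.670·exp(−k·t) = 7.670·0.5946 = 4.561 mg/L.
Second outfall: C = (383.2·4.561 + 39.30·113.0)/422.5 = 14.65 mg/L.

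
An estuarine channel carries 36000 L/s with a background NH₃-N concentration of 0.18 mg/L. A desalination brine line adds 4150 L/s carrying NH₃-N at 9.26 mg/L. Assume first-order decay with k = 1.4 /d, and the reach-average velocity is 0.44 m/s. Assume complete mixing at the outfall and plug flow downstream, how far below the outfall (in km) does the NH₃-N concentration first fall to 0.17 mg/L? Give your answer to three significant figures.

51.2 km

After mixing, C = (36000·0.1800 + 4150·9.260) / 40150 = 44910/40150 = 1.119 mg/L.
Set 1.119·exp(−k·t) = 0.17 → t = ln(1.119/0.17)/k = 116300 s = 32.30 h.
Distance = v·t = 0.44·116300 = 51160 m = 51.16 km.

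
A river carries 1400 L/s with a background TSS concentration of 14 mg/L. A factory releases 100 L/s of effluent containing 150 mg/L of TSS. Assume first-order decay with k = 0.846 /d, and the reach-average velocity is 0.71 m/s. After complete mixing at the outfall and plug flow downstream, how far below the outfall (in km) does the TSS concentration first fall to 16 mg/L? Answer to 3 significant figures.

Conservation of mass: C = (1400·14.00 + 100.0·150.0) / 1500 = 34600/1500 = 23.07 mg/L.
Set 23.07·exp(−k·t) = 16 → t = ln(23.07/16)/k = 37360 s = 10.38 h.
Distance = v·t = 0.71·37360 = 26520 m = 26.52 km.

26.5 km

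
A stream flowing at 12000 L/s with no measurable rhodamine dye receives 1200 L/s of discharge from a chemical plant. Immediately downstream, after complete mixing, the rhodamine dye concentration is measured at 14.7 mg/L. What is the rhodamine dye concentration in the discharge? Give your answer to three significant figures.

Mass balance: 12000·0 + 1200·Cₑ = 13200·14.70
→ Cₑ = (13200·14.70 − 12000·0) / 1200 = 161.7 mg/L.

162 mg/L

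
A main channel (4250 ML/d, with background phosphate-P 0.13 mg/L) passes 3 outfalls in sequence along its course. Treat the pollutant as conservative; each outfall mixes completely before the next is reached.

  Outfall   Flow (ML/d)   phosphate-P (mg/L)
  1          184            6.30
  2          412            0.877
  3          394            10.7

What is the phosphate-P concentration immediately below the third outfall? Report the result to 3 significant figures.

After outfall 1: Q = 4250 + 184.0 = 4434 ML/d; C = (4250·0.1300 + 184.0·6.300)/4434 = 0.3860 mg/L.
After outfall 2: Q = 4434 + 412.0 = 4846 ML/d; C = (4434·0.3860 + 412.0·0.8770)/4846 = 0.4278 mg/L.
After outfall 3: Q = 4846 + 394.0 = 5240 ML/d; C = (4846·0.4278 + 394.0·10.70)/5240 = 1.200 mg/L.

1.20 mg/L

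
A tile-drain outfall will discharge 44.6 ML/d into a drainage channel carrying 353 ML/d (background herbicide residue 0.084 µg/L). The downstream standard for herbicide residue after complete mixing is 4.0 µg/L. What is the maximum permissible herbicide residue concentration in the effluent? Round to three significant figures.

At the limit, (Qr·Cr + Qe·Cₑ)/(Qr + Qe) = 4.0:
Cₑ = (397.6·4.0 − 353.0·0.08400) / 44.60 = 34.99 µg/L.

35.0 µg/L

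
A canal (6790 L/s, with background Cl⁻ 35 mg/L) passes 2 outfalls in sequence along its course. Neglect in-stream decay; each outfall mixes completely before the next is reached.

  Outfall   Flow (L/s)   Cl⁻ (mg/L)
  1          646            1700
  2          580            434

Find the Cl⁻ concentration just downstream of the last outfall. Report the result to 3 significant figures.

198 mg/L

Below outfall 1: Q → 7436 L/s, C = (6790·35.00 + 646.0·1700)/7436 = 179.6 mg/L.
Below outfall 2: Q → 8016 L/s, C = (7436·179.6 + 580.0·434.0)/8016 = 198.1 mg/L.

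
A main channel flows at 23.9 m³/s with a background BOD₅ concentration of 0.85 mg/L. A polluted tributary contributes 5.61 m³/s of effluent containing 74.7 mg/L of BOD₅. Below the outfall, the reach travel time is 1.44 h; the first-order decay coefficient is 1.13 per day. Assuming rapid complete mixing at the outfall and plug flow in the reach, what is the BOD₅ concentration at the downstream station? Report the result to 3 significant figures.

Mass balance: C = (23.90·0.8500 + 5.610·74.70) / 29.51 = 439.4/29.51 = 14.89 mg/L.
Decay over the reach: 14.89·exp(−kt) = 14.89·0.9344 = 13.91 mg/L.

13.9 mg/L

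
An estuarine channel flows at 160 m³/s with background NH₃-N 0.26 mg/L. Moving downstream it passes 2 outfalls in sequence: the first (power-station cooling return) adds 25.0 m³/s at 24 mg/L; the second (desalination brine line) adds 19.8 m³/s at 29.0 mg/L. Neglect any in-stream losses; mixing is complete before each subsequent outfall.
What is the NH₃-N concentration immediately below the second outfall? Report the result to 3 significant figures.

Outfall 1: combined Q = 185.0 m³/s; C = (160.0·0.2600 + 25.00·24.00)/185.0 = 3.468 mg/L.
Outfall 2: combined Q = 204.8 m³/s; C = (185.0·3.468 + 19.80·29.00)/204.8 = 5.937 mg/L.

5.94 mg/L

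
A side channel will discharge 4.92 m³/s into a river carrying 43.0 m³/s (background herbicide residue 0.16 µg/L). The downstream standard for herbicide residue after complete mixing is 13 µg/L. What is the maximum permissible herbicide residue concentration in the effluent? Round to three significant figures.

125 µg/L

At the limit, (Qr·Cr + Qe·Cₑ)/(Qr + Qe) = 13:
Cₑ = (47.92·13 − 43.00·0.1600) / 4.920 = 125.2 µg/L.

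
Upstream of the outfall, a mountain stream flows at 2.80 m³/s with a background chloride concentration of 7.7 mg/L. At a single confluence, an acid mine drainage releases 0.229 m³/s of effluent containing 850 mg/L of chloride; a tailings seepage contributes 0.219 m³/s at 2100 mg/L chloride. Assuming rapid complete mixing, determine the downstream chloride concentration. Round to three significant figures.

208 mg/L

Conservation of mass: C = (2.800·7.700 + 0.2290·850.0 + 0.2190·2100) / 3.248 = 676.1/3.248 = 208.2 mg/L.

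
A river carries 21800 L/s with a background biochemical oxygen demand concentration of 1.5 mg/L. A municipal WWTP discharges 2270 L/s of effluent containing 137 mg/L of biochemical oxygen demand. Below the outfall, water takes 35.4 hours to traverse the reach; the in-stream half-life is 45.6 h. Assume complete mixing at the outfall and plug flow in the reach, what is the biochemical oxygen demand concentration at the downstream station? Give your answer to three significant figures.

8.34 mg/L

Conservation of mass: C = (21800·1.500 + 2270·137.0) / 24070 = 343700/24070 = 14.28 mg/L.
Half-life 45.6 h → k = ln 2 / 45.6 = 0.01520 h⁻¹ = 0.3648 d⁻¹.
Applying C = C₀e^(−kt): 14.28 × 0.5839 = 8.337 mg/L.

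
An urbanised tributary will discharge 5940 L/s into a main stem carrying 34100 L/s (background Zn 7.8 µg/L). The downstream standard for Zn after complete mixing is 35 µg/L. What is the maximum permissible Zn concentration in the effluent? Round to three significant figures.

At the limit, (Qr·Cr + Qe·Cₑ)/(Qr + Qe) = 35:
Cₑ = (40040·35 − 34100·7.800) / 5940 = 191.1 µg/L.

191 µg/L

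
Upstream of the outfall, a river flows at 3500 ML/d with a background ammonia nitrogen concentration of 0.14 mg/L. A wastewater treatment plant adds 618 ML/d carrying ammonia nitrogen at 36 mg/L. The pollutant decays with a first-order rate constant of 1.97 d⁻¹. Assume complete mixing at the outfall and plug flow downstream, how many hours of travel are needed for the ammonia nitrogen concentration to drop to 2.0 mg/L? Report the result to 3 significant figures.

Mass balance: C = (3500·0.1400 + 618.0·36.00) / 4118 = 22740/4118 = 5.522 mg/L.
5.522·exp(−k·t) = 2.0 → t = ln(5.522/2.0)/k = 44540 s = 12.37 h.

12.4 h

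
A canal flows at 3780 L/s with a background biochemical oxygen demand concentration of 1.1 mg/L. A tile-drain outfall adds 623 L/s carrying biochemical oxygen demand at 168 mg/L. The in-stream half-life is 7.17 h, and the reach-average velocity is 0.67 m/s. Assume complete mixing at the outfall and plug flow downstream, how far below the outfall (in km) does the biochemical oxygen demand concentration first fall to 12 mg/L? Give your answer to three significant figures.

After mixing, C = (3780·1.100 + 623.0·168.0) / 4403 = 108800/4403 = 24.72 mg/L.
Half-life 7.17 h → k = ln 2 / 7.17 = 0.09667 h⁻¹ = 2.320 d⁻¹.
Set 24.72·exp(−k·t) = 12 → t = ln(24.72/12)/k = 26910 s = 7.474 h.
Distance = v·t = 0.67·26910 = 18030 m = 18.03 km.

18.0 km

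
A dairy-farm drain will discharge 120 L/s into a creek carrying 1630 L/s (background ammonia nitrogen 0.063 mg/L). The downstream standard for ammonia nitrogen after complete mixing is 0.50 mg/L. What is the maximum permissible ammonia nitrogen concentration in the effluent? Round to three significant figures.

6.44 mg/L

At the limit, (Qr·Cr + Qe·Cₑ)/(Qr + Qe) = 0.50:
Cₑ = (1750·0.50 − 1630·0.06300) / 120.0 = 6.436 mg/L.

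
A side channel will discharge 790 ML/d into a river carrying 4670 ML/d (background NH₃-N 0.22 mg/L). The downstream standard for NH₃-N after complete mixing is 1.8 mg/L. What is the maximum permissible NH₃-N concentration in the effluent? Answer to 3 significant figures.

11.1 mg/L

At the limit, (Qr·Cr + Qe·Cₑ)/(Qr + Qe) = 1.8:
Cₑ = (5460·1.8 − 4670·0.2200) / 790.0 = 11.14 mg/L.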